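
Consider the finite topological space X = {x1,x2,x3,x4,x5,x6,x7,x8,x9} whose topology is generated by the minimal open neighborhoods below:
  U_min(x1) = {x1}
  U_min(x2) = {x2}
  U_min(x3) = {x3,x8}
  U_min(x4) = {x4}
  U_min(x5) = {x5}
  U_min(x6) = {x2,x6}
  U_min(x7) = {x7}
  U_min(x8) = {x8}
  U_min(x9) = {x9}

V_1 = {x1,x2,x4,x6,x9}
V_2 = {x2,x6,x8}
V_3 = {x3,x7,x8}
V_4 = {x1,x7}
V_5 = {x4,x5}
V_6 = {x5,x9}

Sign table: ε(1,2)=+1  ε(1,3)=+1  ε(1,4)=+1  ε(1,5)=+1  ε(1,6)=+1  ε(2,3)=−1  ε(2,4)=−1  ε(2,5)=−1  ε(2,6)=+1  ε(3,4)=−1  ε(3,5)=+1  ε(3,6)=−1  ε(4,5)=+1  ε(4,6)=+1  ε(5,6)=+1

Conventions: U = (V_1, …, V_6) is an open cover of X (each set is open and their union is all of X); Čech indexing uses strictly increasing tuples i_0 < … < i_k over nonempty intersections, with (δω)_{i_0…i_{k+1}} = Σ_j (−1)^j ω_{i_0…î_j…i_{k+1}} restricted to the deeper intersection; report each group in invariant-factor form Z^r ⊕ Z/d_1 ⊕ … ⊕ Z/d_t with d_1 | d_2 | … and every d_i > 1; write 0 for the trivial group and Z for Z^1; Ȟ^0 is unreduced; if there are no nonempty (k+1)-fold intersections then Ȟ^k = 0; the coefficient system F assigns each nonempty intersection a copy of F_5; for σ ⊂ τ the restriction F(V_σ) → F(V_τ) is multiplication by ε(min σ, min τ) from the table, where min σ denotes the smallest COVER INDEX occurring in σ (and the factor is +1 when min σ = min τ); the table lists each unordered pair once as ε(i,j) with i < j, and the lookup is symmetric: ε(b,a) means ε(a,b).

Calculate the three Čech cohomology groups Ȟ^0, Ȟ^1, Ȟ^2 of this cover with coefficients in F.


nonempty intersections:
  V12={x2,x6} V14={x1} V15={x4} V16={x9} V23={x8} V34={x7} V56={x5}
C dims 6,7; δ0: rk_F5 5
Ȟ^0: (6−5)−0=1 ⇒ Z/5
Ȟ^1: (7−0)−5=2 ⇒ Z/5 ⊕ Z/5
Ȟ^2: (0−0)−0=0 ⇒ 0

Ȟ^0 ≅ Z/5, Ȟ^1 ≅ Z/5 ⊕ Z/5 and Ȟ^2 ≅ 0


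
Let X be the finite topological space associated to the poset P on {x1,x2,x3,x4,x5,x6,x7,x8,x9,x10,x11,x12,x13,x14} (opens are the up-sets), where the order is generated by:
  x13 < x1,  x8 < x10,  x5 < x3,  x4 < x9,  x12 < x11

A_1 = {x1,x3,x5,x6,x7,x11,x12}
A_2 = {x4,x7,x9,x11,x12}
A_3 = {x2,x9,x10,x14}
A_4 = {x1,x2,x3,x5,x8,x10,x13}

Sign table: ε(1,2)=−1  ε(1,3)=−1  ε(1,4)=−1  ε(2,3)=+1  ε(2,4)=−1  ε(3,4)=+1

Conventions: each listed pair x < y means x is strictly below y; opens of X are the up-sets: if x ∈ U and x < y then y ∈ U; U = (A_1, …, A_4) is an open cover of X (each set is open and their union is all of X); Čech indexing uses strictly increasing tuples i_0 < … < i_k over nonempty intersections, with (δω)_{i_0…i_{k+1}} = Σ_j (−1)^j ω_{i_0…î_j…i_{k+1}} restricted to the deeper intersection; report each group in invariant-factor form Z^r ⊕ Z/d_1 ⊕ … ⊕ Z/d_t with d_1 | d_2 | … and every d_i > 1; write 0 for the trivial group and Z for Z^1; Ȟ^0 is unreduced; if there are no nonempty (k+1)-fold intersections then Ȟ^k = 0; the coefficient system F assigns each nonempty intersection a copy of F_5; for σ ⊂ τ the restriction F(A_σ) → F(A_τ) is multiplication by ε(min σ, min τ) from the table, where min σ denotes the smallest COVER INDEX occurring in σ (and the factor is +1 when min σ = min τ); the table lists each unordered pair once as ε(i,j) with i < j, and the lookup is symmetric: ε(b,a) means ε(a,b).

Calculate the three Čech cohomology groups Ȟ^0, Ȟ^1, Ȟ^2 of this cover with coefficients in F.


Ȟ^0(U;F) ≅ Z/5; Ȟ^1(U;F) ≅ Z/5; Ȟ^2(U;F) ≅ 0

intersection data:
  A12={x7,x11,x12} A14={x1,x3,x5} A23={x9} A34={x2,x10}
C dims 4,4; δ0: rk_F5 3
Ȟ^0 = (4 − 3) − 0 = 1, so Ȟ^0 ≅ Z/5
Ȟ^1 = (4 − 0) − 3 = 1, so Ȟ^1 ≅ Z/5
Ȟ^2 = (0 − 0) − 0 = 0, so Ȟ^2 ≅ 0


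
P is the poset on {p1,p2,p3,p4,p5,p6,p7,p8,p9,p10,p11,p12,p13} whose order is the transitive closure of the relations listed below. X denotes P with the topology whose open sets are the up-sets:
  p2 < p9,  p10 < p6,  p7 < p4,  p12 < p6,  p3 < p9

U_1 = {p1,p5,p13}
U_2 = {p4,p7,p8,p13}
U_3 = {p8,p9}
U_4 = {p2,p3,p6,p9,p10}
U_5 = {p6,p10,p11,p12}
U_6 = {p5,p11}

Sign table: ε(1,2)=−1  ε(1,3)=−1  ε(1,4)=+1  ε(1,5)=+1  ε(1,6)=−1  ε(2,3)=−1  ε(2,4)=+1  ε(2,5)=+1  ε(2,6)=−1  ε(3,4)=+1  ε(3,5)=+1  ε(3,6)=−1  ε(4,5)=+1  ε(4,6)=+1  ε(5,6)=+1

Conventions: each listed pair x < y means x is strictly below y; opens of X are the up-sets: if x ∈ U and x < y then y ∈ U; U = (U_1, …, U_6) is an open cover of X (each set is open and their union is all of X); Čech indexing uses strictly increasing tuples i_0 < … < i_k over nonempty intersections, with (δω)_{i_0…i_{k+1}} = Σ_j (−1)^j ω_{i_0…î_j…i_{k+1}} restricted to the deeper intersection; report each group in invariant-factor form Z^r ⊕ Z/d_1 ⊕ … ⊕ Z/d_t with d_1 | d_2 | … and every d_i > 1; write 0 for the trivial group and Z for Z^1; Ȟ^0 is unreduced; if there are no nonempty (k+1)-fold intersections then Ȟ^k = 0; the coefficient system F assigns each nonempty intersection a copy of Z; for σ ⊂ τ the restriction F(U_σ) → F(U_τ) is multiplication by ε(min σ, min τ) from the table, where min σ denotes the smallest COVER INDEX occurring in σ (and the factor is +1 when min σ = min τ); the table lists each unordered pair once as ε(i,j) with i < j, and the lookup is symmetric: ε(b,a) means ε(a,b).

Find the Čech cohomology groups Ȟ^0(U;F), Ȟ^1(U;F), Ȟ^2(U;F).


Ȟ^0(U;F) ≅ 0, Ȟ^1(U;F) ≅ Z/2 and Ȟ^2(U;F) ≅ 0

nerve simplices:
  U12={p13} U16={p5} U23={p8} U34={p9} U45={p6,p10} U56={p11}
C dims 6,6; δ0: rk 6, SNF 1^5·2
degree 0: 6−6−0 = 0 → Ȟ^0 ≅ 0
degree 1: 6−0−6 = 0 plus torsion [2] → Ȟ^1 ≅ Z/2
degree 2: 0−0−0 = 0 → Ȟ^2 ≅ 0


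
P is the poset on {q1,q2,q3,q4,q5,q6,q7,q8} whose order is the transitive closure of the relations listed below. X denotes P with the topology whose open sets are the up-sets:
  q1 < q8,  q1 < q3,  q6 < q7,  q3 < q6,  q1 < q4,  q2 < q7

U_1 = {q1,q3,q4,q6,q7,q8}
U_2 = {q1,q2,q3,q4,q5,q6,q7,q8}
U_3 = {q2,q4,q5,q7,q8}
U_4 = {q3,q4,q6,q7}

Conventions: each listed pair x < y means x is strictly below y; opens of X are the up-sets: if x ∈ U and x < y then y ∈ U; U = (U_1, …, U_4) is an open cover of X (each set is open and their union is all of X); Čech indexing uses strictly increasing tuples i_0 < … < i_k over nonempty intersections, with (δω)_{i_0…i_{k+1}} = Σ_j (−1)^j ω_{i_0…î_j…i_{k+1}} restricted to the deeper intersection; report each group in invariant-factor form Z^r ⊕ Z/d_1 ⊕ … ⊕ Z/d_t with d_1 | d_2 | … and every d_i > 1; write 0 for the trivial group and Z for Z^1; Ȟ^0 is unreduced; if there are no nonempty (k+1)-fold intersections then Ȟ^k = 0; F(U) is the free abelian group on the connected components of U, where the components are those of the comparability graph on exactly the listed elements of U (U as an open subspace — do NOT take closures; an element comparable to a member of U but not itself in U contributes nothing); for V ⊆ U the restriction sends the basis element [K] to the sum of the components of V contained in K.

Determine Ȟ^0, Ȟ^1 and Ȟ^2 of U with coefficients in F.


Ȟ^0(U;F) ≅ Z^2; Ȟ^1(U;F) ≅ 0; Ȟ^2(U;F) ≅ 0

intersection data:
  U12={q1,q3,q4,q6,q7,q8} U13={q4,q7,q8} U14={q3,q4,q6,q7} U23={q2,q4,q5,q7,q8} U24={q3,q4,q6,q7} U34={q4,q7}
  U123={q4,q7,q8} U124={q3,q4,q6,q7} U134={q4,q7} U234={q4,q7}
  U1234={q4,q7}
components per intersection:
  U1: {q1,q3,q4,q6,q7,q8}
  U2: {q1,q2,q3,q4,q6,q7,q8} {q5}
  U3: {q2,q7} {q4} {q5} {q8}
  U4: {q3,q6,q7} {q4}
  U12: {q1,q3,q4,q6,q7,q8}
  U13: {q4} {q7} {q8}
  U14: {q3,q6,q7} {q4}
  U23: {q2,q7} {q4} {q5} {q8}
  U24: {q3,q6,q7} {q4}
  U34: {q4} {q7}
  U123: {q4} {q7} {q8}
  U124: {q3,q6,q7} {q4}
  U134: {q4} {q7}
  U234: {q4} {q7}
  U1234: {q4} {q7}
C dims 9,14,9,2; δ0: rk 7, SNF 1^7; δ1: rk 7, SNF 1^7; δ2: rk 2, SNF 1^2
Ȟ^0 = (9 − 7) − 0 = 2, so Ȟ^0 ≅ Z^2
Ȟ^1 = (14 − 7) − 7 = 0, so Ȟ^1 ≅ 0
Ȟ^2 = (9 − 2) − 7 = 0, so Ȟ^2 ≅ 0


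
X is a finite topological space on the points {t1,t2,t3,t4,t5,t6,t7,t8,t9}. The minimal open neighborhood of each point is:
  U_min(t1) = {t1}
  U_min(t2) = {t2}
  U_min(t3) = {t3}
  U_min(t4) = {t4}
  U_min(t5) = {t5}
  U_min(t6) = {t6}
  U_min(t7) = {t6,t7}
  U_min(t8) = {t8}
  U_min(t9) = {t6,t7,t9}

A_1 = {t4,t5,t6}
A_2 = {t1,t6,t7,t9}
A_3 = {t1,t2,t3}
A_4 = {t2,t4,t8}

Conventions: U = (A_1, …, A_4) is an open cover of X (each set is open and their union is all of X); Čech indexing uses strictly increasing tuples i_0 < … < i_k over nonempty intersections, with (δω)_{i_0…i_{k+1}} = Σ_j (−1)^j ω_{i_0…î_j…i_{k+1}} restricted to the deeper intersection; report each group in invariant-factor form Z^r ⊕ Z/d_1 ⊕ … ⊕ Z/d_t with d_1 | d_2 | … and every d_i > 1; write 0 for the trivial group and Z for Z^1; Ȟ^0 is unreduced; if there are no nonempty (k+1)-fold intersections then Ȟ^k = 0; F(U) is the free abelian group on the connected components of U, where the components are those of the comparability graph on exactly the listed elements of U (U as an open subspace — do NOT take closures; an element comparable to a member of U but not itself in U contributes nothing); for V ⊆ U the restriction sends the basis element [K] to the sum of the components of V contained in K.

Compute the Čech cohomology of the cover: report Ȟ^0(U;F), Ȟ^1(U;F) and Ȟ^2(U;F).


nerve simplices:
  A12={t6} A14={t4} A23={t1} A34={t2}
components per intersection:
  A1: {t4} {t5} {t6}
  A2: {t1} {t6,t7,t9}
  A3: {t1} {t2} {t3}
  A4: {t2} {t4} {t8}
  A12: {t6}
  A14: {t4}
  A23: {t1}
  A34: {t2}
C dims 11,4; δ0: rk 4, SNF 1^4
degree 0: 11−4−0 = 7 → Ȟ^0 ≅ Z^7
degree 1: 4−0−4 = 0 → Ȟ^1 ≅ 0
degree 2: 0−0−0 = 0 → Ȟ^2 ≅ 0

Ȟ^0(U;F) ≅ Z^7, Ȟ^1(U;F) ≅ 0 and Ȟ^2(U;F) ≅ 0


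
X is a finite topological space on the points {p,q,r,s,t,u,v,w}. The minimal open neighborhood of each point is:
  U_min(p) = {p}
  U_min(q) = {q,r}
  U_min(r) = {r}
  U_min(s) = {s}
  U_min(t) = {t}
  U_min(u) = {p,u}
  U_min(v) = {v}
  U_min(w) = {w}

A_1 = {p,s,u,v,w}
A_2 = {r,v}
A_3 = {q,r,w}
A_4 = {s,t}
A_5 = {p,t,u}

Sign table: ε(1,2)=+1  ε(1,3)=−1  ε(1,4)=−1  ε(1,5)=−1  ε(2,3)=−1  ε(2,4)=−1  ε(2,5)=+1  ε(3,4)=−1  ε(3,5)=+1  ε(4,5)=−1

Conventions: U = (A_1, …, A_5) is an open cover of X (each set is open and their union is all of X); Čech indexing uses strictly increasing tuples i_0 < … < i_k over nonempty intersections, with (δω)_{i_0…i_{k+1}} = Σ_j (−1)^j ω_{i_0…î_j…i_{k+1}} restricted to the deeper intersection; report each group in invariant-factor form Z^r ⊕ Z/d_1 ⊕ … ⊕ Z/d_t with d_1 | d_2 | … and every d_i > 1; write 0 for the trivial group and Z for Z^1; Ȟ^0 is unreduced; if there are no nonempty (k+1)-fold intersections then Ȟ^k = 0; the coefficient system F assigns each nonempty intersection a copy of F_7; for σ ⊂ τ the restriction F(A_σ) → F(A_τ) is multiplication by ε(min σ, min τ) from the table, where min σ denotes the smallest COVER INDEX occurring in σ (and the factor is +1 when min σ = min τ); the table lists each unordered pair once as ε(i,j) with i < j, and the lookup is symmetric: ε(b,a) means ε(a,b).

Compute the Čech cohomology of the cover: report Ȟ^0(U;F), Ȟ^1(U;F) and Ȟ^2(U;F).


nerve of the cover:
  A12={v} A13={w} A14={s} A15={p,u} A23={r} A45={t}
C dims 5,6; δ0: rk_F7 5
Ȟ^0 = (5 − 5) − 0 = 0, so Ȟ^0 ≅ 0
Ȟ^1 = (6 − 0) − 5 = 1, so Ȟ^1 ≅ Z/7
Ȟ^2 = (0 − 0) − 0 = 0, so Ȟ^2 ≅ 0

Ȟ^0 ≅ 0, Ȟ^1 ≅ Z/7, Ȟ^2 ≅ 0


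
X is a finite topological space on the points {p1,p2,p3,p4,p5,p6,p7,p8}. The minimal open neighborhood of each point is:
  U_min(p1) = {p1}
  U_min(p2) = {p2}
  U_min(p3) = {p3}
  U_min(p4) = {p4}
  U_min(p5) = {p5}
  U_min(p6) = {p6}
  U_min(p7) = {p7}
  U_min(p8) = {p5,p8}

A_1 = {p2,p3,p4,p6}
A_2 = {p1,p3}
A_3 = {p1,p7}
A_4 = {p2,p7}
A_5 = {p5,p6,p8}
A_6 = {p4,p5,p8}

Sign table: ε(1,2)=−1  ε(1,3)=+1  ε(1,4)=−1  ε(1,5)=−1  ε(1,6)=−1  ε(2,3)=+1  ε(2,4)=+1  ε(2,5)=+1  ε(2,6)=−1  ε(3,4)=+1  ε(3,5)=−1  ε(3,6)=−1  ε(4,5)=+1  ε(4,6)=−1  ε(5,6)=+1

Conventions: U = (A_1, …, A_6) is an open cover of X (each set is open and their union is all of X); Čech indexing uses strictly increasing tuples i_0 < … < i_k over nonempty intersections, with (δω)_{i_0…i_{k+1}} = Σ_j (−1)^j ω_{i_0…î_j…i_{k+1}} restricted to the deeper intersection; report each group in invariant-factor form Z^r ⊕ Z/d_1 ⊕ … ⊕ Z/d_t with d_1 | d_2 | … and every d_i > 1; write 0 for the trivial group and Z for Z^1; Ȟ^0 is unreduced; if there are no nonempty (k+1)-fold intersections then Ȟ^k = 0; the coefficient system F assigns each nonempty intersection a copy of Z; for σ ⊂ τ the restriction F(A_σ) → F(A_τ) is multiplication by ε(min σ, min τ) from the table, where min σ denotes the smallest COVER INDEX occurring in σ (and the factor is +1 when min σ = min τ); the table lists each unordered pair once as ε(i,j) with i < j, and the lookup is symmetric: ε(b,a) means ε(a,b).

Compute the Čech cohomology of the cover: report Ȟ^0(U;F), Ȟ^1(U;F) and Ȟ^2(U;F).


Ȟ^0 = Z,  Ȟ^1 = Z^2,  Ȟ^2 = 0

nerve of the cover:
  A12={p3} A14={p2} A15={p6} A16={p4} A23={p1} A34={p7} A56={p5,p8}
C dims 6,7; δ0: rk 5, SNF 1^5
Ȟ^0 = (6 − 5) − 0 = 1, so Ȟ^0 ≅ Z
Ȟ^1 = (7 − 0) − 5 = 2, so Ȟ^1 ≅ Z^2
Ȟ^2 = (0 − 0) − 0 = 0, so Ȟ^2 ≅ 0


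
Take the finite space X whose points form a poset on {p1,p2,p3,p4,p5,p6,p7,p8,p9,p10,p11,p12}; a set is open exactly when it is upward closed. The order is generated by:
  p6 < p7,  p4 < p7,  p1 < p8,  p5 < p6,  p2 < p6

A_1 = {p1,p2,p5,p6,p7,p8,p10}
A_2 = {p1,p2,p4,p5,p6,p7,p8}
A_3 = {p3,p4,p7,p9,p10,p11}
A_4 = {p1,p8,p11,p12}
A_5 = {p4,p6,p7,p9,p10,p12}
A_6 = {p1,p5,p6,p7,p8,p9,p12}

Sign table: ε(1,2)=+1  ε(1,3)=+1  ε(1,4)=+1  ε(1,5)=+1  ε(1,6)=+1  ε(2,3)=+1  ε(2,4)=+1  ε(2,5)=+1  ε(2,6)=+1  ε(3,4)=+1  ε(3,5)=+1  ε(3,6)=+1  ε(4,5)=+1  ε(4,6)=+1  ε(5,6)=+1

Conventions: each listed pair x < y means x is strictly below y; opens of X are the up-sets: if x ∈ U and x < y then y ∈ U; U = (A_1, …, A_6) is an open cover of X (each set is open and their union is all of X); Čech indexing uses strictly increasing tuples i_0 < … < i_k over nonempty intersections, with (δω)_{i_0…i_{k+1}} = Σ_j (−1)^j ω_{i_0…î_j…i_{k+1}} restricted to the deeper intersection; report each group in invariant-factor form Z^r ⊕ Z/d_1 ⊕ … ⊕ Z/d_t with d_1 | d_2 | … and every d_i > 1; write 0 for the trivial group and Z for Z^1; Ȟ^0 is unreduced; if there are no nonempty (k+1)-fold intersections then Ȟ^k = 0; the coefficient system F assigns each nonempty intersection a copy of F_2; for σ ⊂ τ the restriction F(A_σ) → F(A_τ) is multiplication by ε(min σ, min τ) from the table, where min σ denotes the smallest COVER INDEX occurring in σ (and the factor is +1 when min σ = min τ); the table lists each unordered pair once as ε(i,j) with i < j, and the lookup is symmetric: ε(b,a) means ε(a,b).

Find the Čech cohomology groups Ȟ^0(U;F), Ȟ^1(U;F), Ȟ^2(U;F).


cover nerve:
  A12={p1,p2,p5,p6,p7,p8} A13={p7,p10} A14={p1,p8} A15={p6,p7,p10} A16={p1,p5,p6,p7,p8} A23={p4,p7} A24={p1,p8} A25={p4,p6,p7} A26={p1,p5,p6,p7,p8} A34={p11} A35={p4,p7,p9,p10} A36={p7,p9} A45={p12} A46={p1,p8,p12} A56={p6,p7,p9,p12}
  A123={p7} A124={p1,p8} A125={p6,p7} A126={p1,p5,p6,p7,p8} A135={p7,p10} A136={p7} A146={p1,p8} A156={p6,p7} A235={p4,p7} A236={p7} A246={p1,p8} A256={p6,p7} A356={p7,p9} A456={p12}
  A1235={p7} A1236={p7} A1246={p1,p8} A1256={p6,p7} A1356={p7} A2356={p7}
  A12356={p7}
C dims 6,15,14,6; δ0: rk_F2 5; δ1: rk_F2 9; δ2: rk_F2 5
Ȟ^0: (6−5)−0=1 ⇒ Z/2
Ȟ^1: (15−9)−5=1 ⇒ Z/2
Ȟ^2: (14−5)−9=0 ⇒ 0

Ȟ^0 = Z/2,  Ȟ^1 = Z/2,  Ȟ^2 = 0


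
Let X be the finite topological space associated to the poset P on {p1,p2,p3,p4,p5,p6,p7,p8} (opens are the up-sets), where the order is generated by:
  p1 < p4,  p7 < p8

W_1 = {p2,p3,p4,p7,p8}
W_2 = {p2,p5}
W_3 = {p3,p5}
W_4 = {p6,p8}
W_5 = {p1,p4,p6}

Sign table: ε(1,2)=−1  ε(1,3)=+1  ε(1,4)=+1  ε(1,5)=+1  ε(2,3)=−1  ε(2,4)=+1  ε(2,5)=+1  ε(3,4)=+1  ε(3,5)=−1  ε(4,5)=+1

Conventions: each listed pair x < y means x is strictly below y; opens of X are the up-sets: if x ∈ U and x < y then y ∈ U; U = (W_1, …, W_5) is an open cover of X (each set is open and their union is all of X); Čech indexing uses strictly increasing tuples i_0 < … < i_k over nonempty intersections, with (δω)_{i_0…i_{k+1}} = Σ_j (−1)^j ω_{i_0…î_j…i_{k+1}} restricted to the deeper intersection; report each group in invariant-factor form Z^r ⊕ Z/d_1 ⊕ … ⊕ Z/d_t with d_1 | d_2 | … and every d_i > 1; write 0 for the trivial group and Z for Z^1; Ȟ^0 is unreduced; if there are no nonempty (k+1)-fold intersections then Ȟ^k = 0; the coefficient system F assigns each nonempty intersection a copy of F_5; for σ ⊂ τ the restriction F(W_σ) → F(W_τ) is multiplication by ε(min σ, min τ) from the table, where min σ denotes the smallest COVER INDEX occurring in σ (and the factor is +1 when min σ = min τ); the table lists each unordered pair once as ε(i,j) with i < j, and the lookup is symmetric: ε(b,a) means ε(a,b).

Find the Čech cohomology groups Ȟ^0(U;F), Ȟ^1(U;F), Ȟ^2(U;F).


Ȟ^0 = Z/5, Ȟ^1 = Z/5 ⊕ Z/5, Ȟ^2 = 0

nerve simplices:
  W12={p2} W13={p3} W14={p8} W15={p4} W23={p5} W45={p6}
C dims 5,6; δ0: rk_F5 4
degree 0: 5−4−0 = 1 → Ȟ^0 ≅ Z/5
degree 1: 6−0−4 = 2 → Ȟ^1 ≅ Z/5 ⊕ Z/5
degree 2: 0−0−0 = 0 → Ȟ^2 ≅ 0


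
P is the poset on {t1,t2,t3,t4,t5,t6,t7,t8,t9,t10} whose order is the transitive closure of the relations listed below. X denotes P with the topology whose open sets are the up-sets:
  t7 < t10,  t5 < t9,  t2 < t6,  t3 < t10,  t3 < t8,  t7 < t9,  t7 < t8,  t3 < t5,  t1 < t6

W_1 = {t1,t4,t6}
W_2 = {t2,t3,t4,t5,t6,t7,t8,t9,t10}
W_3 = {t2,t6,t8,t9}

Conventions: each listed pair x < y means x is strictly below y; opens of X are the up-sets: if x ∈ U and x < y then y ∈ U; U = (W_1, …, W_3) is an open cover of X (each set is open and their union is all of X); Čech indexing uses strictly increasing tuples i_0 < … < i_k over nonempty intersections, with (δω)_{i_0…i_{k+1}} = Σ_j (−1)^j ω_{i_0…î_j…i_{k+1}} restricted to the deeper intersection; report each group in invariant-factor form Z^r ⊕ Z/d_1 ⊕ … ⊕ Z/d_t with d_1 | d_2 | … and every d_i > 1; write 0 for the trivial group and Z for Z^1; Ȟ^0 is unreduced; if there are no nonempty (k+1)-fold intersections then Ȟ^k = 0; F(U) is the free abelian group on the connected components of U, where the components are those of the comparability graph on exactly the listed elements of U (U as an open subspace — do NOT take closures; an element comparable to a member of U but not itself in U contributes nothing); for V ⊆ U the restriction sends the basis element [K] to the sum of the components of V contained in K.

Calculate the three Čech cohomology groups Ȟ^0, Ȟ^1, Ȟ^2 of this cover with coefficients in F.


Ȟ^0(U;F) ≅ Z^3; Ȟ^1(U;F) ≅ 0; Ȟ^2(U;F) ≅ 0

nonempty intersections:
  W12={t4,t6} W13={t6} W23={t2,t6,t8,t9}
  W123={t6}
components per intersection:
  W1: {t1,t6} {t4}
  W2: {t2,t6} {t3,t5,t7,t8,t9,t10} {t4}
  W3: {t2,t6} {t8} {t9}
  W12: {t4} {t6}
  W13: {t6}
  W23: {t2,t6} {t8} {t9}
  W123: {t6}
C dims 8,6,1; δ0: rk 5, SNF 1^5; δ1: rk 1, SNF 1^1
Ȟ^0: (8−5)−0=3 ⇒ Z^3
Ȟ^1: (6−1)−5=0 ⇒ 0
Ȟ^2: (1−0)−1=0 ⇒ 0


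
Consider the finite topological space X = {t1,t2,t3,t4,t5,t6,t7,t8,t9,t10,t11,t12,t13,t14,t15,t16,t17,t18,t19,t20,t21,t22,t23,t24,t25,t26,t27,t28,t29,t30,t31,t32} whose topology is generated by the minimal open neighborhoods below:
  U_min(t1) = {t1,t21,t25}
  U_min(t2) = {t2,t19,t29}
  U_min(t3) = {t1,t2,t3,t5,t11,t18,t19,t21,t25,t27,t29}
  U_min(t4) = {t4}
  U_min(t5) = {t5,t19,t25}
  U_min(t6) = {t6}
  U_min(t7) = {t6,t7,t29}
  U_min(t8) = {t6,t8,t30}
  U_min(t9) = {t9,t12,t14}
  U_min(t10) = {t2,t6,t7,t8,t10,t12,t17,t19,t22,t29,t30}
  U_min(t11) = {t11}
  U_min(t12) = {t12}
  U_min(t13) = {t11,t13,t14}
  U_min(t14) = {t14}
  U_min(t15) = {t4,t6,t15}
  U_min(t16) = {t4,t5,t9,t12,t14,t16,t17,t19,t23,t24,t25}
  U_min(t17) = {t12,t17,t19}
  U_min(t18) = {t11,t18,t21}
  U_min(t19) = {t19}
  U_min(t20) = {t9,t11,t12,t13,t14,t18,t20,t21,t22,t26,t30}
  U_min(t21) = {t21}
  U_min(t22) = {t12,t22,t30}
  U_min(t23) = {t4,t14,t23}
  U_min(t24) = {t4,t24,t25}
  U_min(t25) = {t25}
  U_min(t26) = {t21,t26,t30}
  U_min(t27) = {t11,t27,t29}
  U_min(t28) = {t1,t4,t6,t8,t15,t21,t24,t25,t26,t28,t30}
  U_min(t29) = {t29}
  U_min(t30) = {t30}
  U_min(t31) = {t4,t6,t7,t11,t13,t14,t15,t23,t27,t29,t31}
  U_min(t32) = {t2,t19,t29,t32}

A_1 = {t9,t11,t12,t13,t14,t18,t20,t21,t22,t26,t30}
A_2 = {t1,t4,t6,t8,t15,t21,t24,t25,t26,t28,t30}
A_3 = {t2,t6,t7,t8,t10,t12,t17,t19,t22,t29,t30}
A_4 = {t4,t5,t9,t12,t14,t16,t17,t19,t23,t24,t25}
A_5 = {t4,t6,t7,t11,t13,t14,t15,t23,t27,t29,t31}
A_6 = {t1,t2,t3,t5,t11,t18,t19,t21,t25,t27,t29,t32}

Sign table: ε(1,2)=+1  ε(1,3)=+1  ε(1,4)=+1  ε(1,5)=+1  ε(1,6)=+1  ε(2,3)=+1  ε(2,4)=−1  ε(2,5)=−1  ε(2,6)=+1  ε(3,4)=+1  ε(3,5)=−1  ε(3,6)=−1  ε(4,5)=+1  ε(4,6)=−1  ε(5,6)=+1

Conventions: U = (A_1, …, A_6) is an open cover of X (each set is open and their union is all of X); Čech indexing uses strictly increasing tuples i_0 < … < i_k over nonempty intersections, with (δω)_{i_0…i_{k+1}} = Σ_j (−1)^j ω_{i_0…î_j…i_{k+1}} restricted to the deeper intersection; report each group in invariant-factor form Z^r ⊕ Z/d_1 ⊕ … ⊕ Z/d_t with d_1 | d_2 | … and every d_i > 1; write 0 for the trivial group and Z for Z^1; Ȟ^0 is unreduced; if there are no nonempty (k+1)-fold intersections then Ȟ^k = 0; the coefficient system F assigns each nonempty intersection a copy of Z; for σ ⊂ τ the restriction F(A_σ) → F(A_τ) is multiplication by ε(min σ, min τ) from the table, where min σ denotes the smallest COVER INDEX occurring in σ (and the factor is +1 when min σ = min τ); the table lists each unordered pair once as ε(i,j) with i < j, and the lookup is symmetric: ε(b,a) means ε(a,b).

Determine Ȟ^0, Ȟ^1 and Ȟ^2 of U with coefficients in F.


Ȟ^0 ≅ 0, Ȟ^1 ≅ Z/2 and Ȟ^2 ≅ Z

cover nerve:
  A12={t21,t26,t30} A13={t12,t22,t30} A14={t9,t12,t14} A15={t11,t13,t14} A16={t11,t18,t21} A23={t6,t8,t30} A24={t4,t24,t25} A25={t4,t6,t15} A26={t1,t21,t25} A34={t12,t17,t19} A35={t6,t7,t29} A36={t2,t19,t29} A45={t4,t14,t23} A46={t5,t19,t25} A56={t11,t27,t29}
  A123={t30} A126={t21} A134={t12} A145={t14} A156={t11} A235={t6} A245={t4} A246={t25} A346={t19} A356={t29}
C dims 6,15,10; δ0: rk 6, SNF 1^5·2; δ1: rk 9, SNF 1^9
Ȟ^0: (6−6)−0=0 ⇒ 0
Ȟ^1: (15−9)−6=0 plus torsion [2] ⇒ Z/2
Ȟ^2: (10−0)−9=1 ⇒ Z


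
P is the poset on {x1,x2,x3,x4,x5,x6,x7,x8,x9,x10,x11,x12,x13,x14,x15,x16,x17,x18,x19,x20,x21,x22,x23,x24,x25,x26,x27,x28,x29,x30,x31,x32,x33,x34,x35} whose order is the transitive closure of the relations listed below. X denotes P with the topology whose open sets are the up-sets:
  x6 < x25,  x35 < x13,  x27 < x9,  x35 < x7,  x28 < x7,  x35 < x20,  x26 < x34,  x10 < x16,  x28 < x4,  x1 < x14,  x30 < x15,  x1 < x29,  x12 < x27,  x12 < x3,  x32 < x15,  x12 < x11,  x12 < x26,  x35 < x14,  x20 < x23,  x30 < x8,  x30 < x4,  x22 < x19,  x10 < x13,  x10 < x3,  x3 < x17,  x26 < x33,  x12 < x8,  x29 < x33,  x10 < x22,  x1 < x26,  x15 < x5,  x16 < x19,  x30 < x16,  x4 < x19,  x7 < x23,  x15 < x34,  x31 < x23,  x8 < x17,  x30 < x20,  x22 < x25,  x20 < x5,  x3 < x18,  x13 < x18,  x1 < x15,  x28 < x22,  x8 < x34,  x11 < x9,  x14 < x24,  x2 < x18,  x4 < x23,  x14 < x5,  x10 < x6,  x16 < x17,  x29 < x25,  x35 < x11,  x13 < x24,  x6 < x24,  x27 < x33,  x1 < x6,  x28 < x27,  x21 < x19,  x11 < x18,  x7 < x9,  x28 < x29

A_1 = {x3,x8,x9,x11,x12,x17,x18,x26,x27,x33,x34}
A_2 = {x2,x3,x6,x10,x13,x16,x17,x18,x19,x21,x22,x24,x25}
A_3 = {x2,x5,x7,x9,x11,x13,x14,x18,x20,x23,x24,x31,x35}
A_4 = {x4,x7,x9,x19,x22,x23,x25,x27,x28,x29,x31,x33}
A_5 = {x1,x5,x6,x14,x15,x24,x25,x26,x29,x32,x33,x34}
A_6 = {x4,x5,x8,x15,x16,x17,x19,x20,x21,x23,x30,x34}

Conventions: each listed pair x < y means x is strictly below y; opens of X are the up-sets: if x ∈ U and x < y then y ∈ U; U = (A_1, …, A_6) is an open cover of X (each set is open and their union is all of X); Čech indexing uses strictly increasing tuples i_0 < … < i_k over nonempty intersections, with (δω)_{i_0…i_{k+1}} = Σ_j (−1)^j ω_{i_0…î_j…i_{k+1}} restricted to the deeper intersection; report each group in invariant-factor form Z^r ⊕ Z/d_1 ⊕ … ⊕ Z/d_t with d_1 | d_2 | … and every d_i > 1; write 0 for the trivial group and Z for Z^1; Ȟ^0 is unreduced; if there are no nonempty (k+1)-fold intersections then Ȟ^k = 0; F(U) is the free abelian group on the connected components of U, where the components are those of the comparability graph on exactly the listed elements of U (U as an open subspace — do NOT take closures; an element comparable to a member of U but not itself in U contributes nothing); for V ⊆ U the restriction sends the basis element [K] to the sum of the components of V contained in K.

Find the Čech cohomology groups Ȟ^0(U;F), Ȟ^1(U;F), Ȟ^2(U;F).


cover nerve:
  A12={x3,x17,x18} A13={x9,x11,x18} A14={x9,x27,x33} A15={x26,x33,x34} A16={x8,x17,x34} A23={x2,x13,x18,x24} A24={x19,x22,x25} A25={x6,x24,x25} A26={x16,x17,x19,x21} A34={x7,x9,x23,x31} A35={x5,x14,x24} A36={x5,x20,x23} A45={x25,x29,x33} A46={x4,x19,x23} A56={x5,x15,x34}
  A123={x18} A126={x17} A134={x9} A145={x33} A156={x34} A235={x24} A245={x25} A246={x19} A346={x23} A356={x5}
components per intersection:
  A1: {x3,x8,x9,x11,x12,x17,x18,x26,x27,x33,x34}
  A2: {x2,x3,x6,x10,x13,x16,x17,x18,x19,x21,x22,x24,x25}
  A3: {x2,x5,x7,x9,x11,x13,x14,x18,x20,x23,x24,x31,x35}
  A4: {x4,x7,x9,x19,x22,x23,x25,x27,x28,x29,x31,x33}
  A5: {x1,x5,x6,x14,x15,x24,x25,x26,x29,x32,x33,x34}
  A6: {x4,x5,x8,x15,x16,x17,x19,x20,x21,x23,x30,x34}
  A12: {x3,x17,x18}
  A13: {x9,x11,x18}
  A14: {x9,x27,x33}
  A15: {x26,x33,x34}
  A16: {x8,x17,x34}
  A23: {x2,x13,x18,x24}
  A24: {x19,x22,x25}
  A25: {x6,x24,x25}
  A26: {x16,x17,x19,x21}
  A34: {x7,x9,x23,x31}
  A35: {x5,x14,x24}
  A36: {x5,x20,x23}
  A45: {x25,x29,x33}
  A46: {x4,x19,x23}
  A56: {x5,x15,x34}
  A123: {x18}
  A126: {x17}
  A134: {x9}
  A145: {x33}
  A156: {x34}
  A235: {x24}
  A245: {x25}
  A246: {x19}
  A346: {x23}
  A356: {x5}
C dims 6,15,10; δ0: rk 5, SNF 1^5; δ1: rk 10, SNF 1^9·2
Ȟ^0: (6−5)−0=1 ⇒ Z
Ȟ^1: (15−10)−5=0 ⇒ 0
Ȟ^2: (10−0)−10=0 plus torsion [2] ⇒ Z/2

Ȟ^0 ≅ Z, Ȟ^1 ≅ 0, Ȟ^2 ≅ Z/2


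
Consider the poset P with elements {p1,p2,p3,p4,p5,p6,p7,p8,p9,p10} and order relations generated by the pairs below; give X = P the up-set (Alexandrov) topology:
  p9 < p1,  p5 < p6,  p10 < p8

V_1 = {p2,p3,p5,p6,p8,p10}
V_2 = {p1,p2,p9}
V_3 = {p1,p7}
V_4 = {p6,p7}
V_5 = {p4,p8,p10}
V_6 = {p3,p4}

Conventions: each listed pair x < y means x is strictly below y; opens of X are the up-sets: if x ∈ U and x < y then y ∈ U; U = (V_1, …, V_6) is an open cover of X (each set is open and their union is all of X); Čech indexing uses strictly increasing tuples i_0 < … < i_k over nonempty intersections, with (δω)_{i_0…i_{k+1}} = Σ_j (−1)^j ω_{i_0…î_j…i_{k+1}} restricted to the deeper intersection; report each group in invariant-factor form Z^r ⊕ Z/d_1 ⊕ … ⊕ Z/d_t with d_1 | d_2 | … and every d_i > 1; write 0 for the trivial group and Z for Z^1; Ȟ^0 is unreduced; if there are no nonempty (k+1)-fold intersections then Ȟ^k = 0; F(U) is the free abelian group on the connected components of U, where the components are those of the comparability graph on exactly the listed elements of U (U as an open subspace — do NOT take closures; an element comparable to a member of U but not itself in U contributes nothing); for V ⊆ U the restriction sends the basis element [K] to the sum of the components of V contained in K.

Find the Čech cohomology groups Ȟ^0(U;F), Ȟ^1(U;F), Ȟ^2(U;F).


cover nerve:
  V12={p2} V14={p6} V15={p8,p10} V16={p3} V23={p1} V34={p7} V56={p4}
components per intersection:
  V1: {p2} {p3} {p5,p6} {p8,p10}
  V2: {p1,p9} {p2}
  V3: {p1} {p7}
  V4: {p6} {p7}
  V5: {p4} {p8,p10}
  V6: {p3} {p4}
  V12: {p2}
  V14: {p6}
  V15: {p8,p10}
  V16: {p3}
  V23: {p1}
  V34: {p7}
  V56: {p4}
C dims 14,7; δ0: rk 7, SNF 1^7
Ȟ^0: (14−7)−0=7 ⇒ Z^7
Ȟ^1: (7−0)−7=0 ⇒ 0
Ȟ^2: (0−0)−0=0 ⇒ 0

Ȟ^0 = Z^7; Ȟ^1 = 0; Ȟ^2 = 0


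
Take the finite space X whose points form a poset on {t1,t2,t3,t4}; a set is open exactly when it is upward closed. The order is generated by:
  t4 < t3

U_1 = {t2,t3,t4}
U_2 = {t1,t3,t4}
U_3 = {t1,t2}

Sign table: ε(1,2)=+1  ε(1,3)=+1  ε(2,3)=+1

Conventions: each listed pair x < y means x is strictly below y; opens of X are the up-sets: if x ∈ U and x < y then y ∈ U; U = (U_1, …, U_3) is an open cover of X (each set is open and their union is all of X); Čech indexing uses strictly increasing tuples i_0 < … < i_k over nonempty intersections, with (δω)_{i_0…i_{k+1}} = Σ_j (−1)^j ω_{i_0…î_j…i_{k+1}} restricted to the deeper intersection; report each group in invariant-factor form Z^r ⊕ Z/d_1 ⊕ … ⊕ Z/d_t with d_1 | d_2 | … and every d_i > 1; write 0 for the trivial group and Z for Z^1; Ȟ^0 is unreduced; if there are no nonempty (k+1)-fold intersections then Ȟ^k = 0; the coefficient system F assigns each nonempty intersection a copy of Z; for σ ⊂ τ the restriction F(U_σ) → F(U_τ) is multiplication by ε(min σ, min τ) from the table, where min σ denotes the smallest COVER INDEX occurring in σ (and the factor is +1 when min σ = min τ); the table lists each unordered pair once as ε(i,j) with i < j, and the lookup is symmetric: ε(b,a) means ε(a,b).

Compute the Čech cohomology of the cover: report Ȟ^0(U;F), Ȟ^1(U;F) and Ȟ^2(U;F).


intersection data:
  U12={t3,t4} U13={t2} U23={t1}
C dims 3,3; δ0: rk 2, SNF 1^2
Ȟ^0 = (3 − 2) − 0 = 1, so Ȟ^0 ≅ Z
Ȟ^1 = (3 − 0) − 2 = 1, so Ȟ^1 ≅ Z
Ȟ^2 = (0 − 0) − 0 = 0, so Ȟ^2 ≅ 0

Ȟ^0 = Z, Ȟ^1 = Z, Ȟ^2 = 0


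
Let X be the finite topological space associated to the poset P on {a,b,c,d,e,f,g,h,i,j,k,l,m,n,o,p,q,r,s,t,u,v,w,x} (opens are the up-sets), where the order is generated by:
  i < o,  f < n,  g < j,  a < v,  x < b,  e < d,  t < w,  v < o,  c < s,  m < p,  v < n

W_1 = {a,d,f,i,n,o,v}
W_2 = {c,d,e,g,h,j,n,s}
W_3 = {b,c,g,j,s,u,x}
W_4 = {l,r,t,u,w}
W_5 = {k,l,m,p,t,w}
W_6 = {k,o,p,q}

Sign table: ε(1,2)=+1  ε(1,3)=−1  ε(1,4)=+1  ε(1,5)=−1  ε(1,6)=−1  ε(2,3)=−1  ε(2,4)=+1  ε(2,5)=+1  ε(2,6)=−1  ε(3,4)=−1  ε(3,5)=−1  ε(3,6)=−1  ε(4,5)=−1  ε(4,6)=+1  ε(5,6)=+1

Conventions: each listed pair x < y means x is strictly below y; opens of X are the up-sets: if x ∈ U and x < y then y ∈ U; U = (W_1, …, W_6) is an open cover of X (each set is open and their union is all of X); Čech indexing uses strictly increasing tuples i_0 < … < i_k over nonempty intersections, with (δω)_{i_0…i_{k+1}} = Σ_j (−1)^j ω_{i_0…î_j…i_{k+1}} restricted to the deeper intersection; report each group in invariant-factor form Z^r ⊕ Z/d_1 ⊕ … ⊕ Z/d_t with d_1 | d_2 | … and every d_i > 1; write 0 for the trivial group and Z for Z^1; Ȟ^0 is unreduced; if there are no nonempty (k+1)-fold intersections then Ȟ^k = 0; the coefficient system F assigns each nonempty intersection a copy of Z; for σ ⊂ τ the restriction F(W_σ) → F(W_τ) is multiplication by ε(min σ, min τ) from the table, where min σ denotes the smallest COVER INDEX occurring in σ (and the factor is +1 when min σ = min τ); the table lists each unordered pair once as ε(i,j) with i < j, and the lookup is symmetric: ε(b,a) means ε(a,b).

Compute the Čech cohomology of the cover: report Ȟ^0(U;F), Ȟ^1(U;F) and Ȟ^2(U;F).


nerve of the cover:
  W12={d,n} W16={o} W23={c,g,j,s} W34={u} W45={l,t,w} W56={k,p}
C dims 6,6; δ0: rk 5, SNF 1^5
Ȟ^0 = (6 − 5) − 0 = 1, so Ȟ^0 ≅ Z
Ȟ^1 = (6 − 0) − 5 = 1, so Ȟ^1 ≅ Z
Ȟ^2 = (0 − 0) − 0 = 0, so Ȟ^2 ≅ 0

Ȟ^0 ≅ Z,  Ȟ^1 ≅ Z,  Ȟ^2 ≅ 0


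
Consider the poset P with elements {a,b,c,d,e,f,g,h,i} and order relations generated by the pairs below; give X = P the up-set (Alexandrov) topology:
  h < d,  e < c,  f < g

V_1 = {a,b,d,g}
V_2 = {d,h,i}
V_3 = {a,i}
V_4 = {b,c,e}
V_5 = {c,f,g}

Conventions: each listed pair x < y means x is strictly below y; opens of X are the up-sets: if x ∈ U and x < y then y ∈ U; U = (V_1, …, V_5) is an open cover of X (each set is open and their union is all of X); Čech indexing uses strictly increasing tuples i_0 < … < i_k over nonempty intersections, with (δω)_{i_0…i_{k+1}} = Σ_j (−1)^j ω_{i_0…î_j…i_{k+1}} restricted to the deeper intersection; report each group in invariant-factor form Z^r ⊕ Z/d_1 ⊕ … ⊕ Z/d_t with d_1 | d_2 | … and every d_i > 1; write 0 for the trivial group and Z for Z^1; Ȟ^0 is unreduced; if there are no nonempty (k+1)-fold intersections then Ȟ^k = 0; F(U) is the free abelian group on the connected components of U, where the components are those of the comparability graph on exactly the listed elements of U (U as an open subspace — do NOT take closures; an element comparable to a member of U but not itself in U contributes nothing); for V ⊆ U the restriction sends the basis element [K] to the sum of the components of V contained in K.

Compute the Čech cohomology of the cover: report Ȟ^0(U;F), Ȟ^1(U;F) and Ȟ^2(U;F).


nerve of the cover:
  V12={d} V13={a} V14={b} V15={g} V23={i} V45={c}
components per intersection:
  V1: {a} {b} {d} {g}
  V2: {d,h} {i}
  V3: {a} {i}
  V4: {b} {c,e}
  V5: {c} {f,g}
  V12: {d}
  V13: {a}
  V14: {b}
  V15: {g}
  V23: {i}
  V45: {c}
C dims 12,6; δ0: rk 6, SNF 1^6
Ȟ^0 = (12 − 6) − 0 = 6, so Ȟ^0 ≅ Z^6
Ȟ^1 = (6 − 0) − 6 = 0, so Ȟ^1 ≅ 0
Ȟ^2 = (0 − 0) − 0 = 0, so Ȟ^2 ≅ 0

Ȟ^0 ≅ Z^6, Ȟ^1 ≅ 0 and Ȟ^2 ≅ 0


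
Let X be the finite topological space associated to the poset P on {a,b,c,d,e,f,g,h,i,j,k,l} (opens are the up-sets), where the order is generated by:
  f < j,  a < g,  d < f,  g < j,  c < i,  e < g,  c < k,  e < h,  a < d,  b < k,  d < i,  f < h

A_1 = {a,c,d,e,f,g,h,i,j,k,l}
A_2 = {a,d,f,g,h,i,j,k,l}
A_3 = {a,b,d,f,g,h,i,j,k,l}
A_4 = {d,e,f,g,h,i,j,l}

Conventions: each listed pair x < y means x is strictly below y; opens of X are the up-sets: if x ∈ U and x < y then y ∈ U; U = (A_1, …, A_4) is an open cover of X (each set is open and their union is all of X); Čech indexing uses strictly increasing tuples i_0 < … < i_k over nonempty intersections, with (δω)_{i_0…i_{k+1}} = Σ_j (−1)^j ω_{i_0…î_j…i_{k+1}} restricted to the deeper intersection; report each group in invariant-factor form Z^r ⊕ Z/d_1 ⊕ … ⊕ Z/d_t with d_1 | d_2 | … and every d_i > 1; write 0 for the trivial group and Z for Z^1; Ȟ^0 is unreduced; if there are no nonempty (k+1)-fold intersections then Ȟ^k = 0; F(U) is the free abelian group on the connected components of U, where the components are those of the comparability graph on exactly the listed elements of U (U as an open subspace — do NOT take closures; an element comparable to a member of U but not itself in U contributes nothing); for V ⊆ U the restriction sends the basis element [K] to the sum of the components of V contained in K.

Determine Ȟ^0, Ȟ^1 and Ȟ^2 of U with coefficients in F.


Ȟ^0(U;F) ≅ Z^2; Ȟ^1(U;F) ≅ 0; Ȟ^2(U;F) ≅ 0

nonempty intersections:
  A12={a,d,f,g,h,i,j,k,l} A13={a,d,f,g,h,i,j,k,l} A14={d,e,f,g,h,i,j,l} A23={a,d,f,g,h,i,j,k,l} A24={d,f,g,h,i,j,l} A34={d,f,g,h,i,j,l}
  A123={a,d,f,g,h,i,j,k,l} A124={d,f,g,h,i,j,l} A134={d,f,g,h,i,j,l} A234={d,f,g,h,i,j,l}
  A1234={d,f,g,h,i,j,l}
components per intersection:
  A1: {a,c,d,e,f,g,h,i,j,k} {l}
  A2: {a,d,f,g,h,i,j} {k} {l}
  A3: {a,d,f,g,h,i,j} {b,k} {l}
  A4: {d,e,f,g,h,i,j} {l}
  A12: {a,d,f,g,h,i,j} {k} {l}
  A13: {a,d,f,g,h,i,j} {k} {l}
  A14: {d,e,f,g,h,i,j} {l}
  A23: {a,d,f,g,h,i,j} {k} {l}
  A24: {d,f,g,h,i,j} {l}
  A34: {d,f,g,h,i,j} {l}
  A123: {a,d,f,g,h,i,j} {k} {l}
  A124: {d,f,g,h,i,j} {l}
  A134: {d,f,g,h,i,j} {l}
  A234: {d,f,g,h,i,j} {l}
  A1234: {d,f,g,h,i,j} {l}
C dims 10,15,9,2; δ0: rk 8, SNF 1^8; δ1: rk 7, SNF 1^7; δ2: rk 2, SNF 1^2
Ȟ^0: (10−8)−0=2 ⇒ Z^2
Ȟ^1: (15−7)−8=0 ⇒ 0
Ȟ^2: (9−2)−7=0 ⇒ 0


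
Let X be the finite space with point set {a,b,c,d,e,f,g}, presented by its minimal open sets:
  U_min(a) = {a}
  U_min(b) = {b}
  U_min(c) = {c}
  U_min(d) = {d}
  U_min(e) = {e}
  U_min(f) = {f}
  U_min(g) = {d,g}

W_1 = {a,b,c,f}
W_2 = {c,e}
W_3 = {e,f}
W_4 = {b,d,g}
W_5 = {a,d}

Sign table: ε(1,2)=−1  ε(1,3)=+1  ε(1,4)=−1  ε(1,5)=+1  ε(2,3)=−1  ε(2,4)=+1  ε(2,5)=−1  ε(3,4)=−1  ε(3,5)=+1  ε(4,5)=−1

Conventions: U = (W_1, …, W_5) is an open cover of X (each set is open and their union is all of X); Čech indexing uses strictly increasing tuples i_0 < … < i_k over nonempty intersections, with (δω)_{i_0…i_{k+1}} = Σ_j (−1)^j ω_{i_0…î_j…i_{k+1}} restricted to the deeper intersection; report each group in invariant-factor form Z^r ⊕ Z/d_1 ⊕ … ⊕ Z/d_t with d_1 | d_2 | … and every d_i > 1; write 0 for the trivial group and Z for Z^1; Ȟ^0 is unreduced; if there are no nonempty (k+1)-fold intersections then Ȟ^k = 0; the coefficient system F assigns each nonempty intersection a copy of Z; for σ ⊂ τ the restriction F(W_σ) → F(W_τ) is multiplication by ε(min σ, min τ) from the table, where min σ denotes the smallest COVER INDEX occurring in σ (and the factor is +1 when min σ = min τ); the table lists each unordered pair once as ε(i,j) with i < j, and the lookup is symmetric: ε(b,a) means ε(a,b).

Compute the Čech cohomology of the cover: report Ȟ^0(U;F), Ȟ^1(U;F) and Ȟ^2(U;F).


Ȟ^0 ≅ Z,  Ȟ^1 ≅ Z^2,  Ȟ^2 ≅ 0

nonempty intersections:
  W12={c} W13={f} W14={b} W15={a} W23={e} W45={d}
C dims 5,6; δ0: rk 4, SNF 1^4
Ȟ^0: (5−4)−0=1 ⇒ Z
Ȟ^1: (6−0)−4=2 ⇒ Z^2
Ȟ^2: (0−0)−0=0 ⇒ 0


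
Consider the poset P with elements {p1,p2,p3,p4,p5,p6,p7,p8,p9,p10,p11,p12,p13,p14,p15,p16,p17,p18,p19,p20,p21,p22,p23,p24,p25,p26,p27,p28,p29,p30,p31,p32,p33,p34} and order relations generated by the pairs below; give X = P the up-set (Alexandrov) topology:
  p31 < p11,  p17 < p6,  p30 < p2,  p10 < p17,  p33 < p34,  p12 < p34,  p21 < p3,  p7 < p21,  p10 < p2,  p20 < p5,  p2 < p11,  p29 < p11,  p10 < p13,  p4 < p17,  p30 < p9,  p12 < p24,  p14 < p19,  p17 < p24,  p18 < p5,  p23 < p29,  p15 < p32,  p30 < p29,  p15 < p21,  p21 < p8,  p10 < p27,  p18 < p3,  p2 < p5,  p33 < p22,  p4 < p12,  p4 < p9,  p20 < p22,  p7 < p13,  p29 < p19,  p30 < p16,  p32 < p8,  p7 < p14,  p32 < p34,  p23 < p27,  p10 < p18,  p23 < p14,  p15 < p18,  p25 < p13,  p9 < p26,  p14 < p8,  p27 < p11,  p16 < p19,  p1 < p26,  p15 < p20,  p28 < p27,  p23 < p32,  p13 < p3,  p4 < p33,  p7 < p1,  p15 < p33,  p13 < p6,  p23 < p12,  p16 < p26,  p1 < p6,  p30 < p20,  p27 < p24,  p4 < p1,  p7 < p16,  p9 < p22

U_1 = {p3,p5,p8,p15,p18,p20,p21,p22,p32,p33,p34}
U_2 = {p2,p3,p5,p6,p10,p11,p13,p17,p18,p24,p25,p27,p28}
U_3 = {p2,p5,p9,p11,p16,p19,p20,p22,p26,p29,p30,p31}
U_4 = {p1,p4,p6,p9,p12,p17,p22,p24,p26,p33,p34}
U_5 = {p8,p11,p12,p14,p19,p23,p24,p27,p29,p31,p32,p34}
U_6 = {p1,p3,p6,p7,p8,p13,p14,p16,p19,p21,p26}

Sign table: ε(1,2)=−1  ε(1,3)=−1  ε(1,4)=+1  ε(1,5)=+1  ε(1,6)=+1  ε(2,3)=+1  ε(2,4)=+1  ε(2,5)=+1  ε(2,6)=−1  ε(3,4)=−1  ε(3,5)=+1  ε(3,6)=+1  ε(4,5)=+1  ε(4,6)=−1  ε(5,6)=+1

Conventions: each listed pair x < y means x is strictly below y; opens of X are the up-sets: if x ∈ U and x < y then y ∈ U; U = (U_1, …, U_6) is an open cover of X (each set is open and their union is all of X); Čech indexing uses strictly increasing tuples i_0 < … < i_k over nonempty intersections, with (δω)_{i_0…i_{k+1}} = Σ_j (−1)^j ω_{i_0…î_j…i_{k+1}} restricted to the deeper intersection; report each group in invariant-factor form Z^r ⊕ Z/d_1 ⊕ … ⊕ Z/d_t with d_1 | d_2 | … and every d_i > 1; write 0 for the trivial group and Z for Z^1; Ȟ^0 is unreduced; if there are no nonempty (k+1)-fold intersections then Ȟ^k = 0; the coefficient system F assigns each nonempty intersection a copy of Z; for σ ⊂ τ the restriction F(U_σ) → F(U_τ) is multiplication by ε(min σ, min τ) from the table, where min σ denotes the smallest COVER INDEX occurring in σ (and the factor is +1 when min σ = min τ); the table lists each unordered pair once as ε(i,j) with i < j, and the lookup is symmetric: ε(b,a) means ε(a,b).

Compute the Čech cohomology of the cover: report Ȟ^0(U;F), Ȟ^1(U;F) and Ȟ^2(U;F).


nerve simplices:
  U12={p3,p5,p18} U13={p5,p20,p22} U14={p22,p33,p34} U15={p8,p32,p34} U16={p3,p8,p21} U23={p2,p5,p11} U24={p6,p17,p24} U25={p11,p24,p27} U26={p3,p6,p13} U34={p9,p22,p26} U35={p11,p19,p29,p31} U36={p16,p19,p26} U45={p12,p24,p34} U46={p1,p6,p26} U56={p8,p14,p19}
  U123={p5} U126={p3} U134={p22} U145={p34} U156={p8} U235={p11} U245={p24} U246={p6} U346={p26} U356={p19}
C dims 6,15,10; δ0: rk 6, SNF 1^5·2; δ1: rk 9, SNF 1^9
degree 0: 6−6−0 = 0 → Ȟ^0 ≅ 0
degree 1: 15−9−6 = 0 plus torsion [2] → Ȟ^1 ≅ Z/2
degree 2: 10−0−9 = 1 → Ȟ^2 ≅ Z

Ȟ^0 = 0, Ȟ^1 = Z/2, Ȟ^2 = Z
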